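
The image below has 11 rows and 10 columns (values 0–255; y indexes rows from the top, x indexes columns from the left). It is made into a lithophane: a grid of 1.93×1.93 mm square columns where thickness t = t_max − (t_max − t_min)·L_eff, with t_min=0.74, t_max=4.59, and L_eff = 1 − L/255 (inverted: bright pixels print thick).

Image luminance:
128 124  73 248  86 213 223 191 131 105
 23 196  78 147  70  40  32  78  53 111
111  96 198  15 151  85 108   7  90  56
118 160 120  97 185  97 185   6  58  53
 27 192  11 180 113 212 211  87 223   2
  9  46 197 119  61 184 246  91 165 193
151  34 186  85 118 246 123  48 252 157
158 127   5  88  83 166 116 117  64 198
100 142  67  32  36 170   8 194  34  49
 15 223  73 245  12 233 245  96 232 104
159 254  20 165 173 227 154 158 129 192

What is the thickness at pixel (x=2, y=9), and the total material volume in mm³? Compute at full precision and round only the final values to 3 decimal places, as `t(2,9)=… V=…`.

t(2,9)=1.842 V=1055.568

span = t_max - t_min = 4.59 - 0.74 = 3.850
L(2,9) = 73, L_eff = 1 - 73/255 = 0.713725 (inverted)
t(2,9) = 4.59 - 3.850·0.713725 = 1.842
Σt over all 11·10 pixels = 722623/2550 ≈ 283.3815686
V = pitch²·Σt = 1.93²·722623/2550 = 1055.568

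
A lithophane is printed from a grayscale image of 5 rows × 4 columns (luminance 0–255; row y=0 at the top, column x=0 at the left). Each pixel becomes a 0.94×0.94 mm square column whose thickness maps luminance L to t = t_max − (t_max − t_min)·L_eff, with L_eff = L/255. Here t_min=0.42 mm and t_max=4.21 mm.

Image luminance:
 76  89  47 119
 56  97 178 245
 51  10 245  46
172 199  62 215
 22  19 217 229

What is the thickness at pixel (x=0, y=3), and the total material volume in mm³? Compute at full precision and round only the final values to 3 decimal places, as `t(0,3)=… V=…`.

t(0,3)=1.654 V=42.959

span = t_max - t_min = 4.21 - 0.42 = 3.790
L(0,3) = 172, L_eff = 172/255 = 0.674510
t(0,3) = 4.21 - 3.790·0.674510 = 1.654
Σt over all 5·4 pixels = 206629/4250 ≈ 48.6185882
V = pitch²·Σt = 0.94²·206629/4250 = 42.959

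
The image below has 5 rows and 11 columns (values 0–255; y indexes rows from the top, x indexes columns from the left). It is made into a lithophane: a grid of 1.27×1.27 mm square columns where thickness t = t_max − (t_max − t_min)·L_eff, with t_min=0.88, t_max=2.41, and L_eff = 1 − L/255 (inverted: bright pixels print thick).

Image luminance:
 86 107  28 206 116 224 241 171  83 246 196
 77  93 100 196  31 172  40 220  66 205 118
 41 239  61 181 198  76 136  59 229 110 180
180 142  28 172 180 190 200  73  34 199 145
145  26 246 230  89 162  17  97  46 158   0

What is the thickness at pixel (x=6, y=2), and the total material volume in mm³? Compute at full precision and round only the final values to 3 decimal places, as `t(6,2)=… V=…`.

t(6,2)=1.696 V=148.622

span = t_max - t_min = 2.41 - 0.88 = 1.530
L(6,2) = 136, L_eff = 1 - 136/255 = 0.466667 (inverted)
t(6,2) = 2.41 - 1.530·0.466667 = 1.696
Σt over all 5·11 pixels = 92.146
V = pitch²·Σt = 1.27²·92.146 = 148.622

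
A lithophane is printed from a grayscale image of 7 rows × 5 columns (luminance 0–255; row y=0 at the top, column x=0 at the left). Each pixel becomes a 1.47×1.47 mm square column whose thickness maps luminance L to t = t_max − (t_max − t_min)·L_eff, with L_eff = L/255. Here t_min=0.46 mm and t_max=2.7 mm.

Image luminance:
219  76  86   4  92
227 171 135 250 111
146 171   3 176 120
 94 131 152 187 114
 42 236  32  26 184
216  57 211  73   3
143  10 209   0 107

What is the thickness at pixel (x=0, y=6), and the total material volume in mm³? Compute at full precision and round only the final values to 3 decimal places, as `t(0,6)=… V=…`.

span = t_max - t_min = 2.7 - 0.46 = 2.240
L(0,6) = 143, L_eff = 143/255 = 0.560784
t(0,6) = 2.7 - 2.240·0.560784 = 1.444
Σt over all 7·5 pixels = 732907/12750 ≈ 57.4829020
V = pitch²·Σt = 1.47²·732907/12750 = 124.215

t(0,6)=1.444 V=124.215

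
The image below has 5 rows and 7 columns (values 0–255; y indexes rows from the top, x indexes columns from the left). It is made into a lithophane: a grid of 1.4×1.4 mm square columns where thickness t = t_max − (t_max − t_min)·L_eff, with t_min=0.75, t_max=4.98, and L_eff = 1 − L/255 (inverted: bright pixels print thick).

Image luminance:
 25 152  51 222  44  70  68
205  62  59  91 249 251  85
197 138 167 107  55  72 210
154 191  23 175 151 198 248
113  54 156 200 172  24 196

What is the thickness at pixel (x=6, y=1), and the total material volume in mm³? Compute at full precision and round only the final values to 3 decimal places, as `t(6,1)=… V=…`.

span = t_max - t_min = 4.98 - 0.75 = 4.230
L(6,1) = 85, L_eff = 1 - 85/255 = 0.666667 (inverted)
t(6,1) = 4.98 - 4.230·0.666667 = 2.160
Σt over all 5·7 pixels = 43833/425 ≈ 103.1364706
V = pitch²·Σt = 1.4²·43833/425 = 202.147

t(6,1)=2.160 V=202.147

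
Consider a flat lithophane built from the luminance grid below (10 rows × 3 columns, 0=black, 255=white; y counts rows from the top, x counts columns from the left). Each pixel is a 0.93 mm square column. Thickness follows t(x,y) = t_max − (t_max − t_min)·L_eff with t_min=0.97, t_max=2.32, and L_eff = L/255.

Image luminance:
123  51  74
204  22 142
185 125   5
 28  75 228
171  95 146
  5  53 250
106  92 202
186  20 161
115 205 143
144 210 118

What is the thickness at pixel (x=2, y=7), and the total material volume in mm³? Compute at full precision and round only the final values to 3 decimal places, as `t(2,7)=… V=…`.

t(2,7)=1.468 V=43.328

span = t_max - t_min = 2.32 - 0.97 = 1.350
L(2,7) = 161, L_eff = 161/255 = 0.631373
t(2,7) = 2.32 - 1.350·0.631373 = 1.468
Σt over all 10·3 pixels = 21291/425 ≈ 50.0964706
V = pitch²·Σt = 0.93²·21291/425 = 43.328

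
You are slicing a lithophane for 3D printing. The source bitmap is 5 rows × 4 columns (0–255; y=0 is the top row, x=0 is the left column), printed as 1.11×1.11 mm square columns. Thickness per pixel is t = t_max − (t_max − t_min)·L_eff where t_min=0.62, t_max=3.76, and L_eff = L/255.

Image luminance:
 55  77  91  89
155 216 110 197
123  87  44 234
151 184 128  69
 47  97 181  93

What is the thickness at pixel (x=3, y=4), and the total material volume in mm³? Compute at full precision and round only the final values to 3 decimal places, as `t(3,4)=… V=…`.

span = t_max - t_min = 3.76 - 0.62 = 3.140
L(3,4) = 93, L_eff = 93/255 = 0.364706
t(3,4) = 3.76 - 3.140·0.364706 = 2.615
Σt over all 5·4 pixels = 288802/6375 ≈ 45.3022745
V = pitch²·Σt = 1.11²·288802/6375 = 55.817

t(3,4)=2.615 V=55.817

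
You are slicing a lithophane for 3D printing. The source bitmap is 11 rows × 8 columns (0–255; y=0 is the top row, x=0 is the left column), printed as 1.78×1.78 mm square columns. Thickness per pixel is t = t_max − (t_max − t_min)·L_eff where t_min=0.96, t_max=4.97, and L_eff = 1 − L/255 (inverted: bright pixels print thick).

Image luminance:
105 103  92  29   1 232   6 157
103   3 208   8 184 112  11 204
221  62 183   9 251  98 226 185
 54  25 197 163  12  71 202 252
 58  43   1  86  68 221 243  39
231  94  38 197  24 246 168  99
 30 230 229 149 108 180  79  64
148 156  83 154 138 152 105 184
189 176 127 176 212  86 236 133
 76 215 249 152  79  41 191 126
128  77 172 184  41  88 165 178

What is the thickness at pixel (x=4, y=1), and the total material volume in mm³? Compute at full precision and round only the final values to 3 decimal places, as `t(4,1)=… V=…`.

t(4,1)=3.853 V=831.233

span = t_max - t_min = 4.97 - 0.96 = 4.010
L(4,1) = 184, L_eff = 1 - 184/255 = 0.278431 (inverted)
t(4,1) = 4.97 - 4.010·0.278431 = 3.853
Σt over all 11·8 pixels = 6689951/25500 ≈ 262.3510196
V = pitch²·Σt = 1.78²·6689951/25500 = 831.233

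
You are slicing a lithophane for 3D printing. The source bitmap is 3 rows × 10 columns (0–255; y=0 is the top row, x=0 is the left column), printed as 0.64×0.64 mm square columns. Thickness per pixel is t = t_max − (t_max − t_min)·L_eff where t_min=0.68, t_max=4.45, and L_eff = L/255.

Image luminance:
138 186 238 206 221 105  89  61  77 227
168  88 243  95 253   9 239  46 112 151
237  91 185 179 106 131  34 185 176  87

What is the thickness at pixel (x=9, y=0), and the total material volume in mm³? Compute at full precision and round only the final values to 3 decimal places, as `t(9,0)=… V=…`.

t(9,0)=1.094 V=28.261

span = t_max - t_min = 4.45 - 0.68 = 3.770
L(9,0) = 227, L_eff = 227/255 = 0.890196
t(9,0) = 4.45 - 3.770·0.890196 = 1.094
Σt over all 3·10 pixels = 1759399/25500 ≈ 68.9960392
V = pitch²·Σt = 0.64²·1759399/25500 = 28.261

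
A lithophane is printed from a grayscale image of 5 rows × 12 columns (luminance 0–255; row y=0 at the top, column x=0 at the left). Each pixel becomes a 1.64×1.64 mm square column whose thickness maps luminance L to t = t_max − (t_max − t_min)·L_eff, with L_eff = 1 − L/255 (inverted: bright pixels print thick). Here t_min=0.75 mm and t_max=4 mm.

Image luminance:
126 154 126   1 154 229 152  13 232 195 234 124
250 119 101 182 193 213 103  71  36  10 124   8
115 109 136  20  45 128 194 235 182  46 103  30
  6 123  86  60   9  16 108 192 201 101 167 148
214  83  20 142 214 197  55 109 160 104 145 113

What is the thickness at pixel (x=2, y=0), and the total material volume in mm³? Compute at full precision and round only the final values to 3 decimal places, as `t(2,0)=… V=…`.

t(2,0)=2.356 V=370.105

span = t_max - t_min = 4 - 0.75 = 3.250
L(2,0) = 126, L_eff = 1 - 126/255 = 0.505882 (inverted)
t(2,0) = 4 - 3.250·0.505882 = 2.356
Σt over all 5·12 pixels = 23393/170 ≈ 137.6058824
V = pitch²·Σt = 1.64²·23393/170 = 370.105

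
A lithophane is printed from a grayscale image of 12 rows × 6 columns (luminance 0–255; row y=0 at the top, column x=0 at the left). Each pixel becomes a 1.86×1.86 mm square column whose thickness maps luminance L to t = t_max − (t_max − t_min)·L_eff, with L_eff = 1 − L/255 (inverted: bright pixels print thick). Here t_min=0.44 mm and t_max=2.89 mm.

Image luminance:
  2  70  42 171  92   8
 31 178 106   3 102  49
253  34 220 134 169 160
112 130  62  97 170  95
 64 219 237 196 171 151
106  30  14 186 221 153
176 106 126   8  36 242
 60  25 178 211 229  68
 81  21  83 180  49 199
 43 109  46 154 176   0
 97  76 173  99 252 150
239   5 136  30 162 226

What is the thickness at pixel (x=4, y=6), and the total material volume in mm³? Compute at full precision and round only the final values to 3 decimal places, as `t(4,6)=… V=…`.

t(4,6)=0.786 V=391.768

span = t_max - t_min = 2.89 - 0.44 = 2.450
L(4,6) = 36, L_eff = 1 - 36/255 = 0.858824 (inverted)
t(4,6) = 2.89 - 2.450·0.858824 = 0.786
Σt over all 12·6 pixels = 577529/5100 ≈ 113.2409804
V = pitch²·Σt = 1.86²·577529/5100 = 391.768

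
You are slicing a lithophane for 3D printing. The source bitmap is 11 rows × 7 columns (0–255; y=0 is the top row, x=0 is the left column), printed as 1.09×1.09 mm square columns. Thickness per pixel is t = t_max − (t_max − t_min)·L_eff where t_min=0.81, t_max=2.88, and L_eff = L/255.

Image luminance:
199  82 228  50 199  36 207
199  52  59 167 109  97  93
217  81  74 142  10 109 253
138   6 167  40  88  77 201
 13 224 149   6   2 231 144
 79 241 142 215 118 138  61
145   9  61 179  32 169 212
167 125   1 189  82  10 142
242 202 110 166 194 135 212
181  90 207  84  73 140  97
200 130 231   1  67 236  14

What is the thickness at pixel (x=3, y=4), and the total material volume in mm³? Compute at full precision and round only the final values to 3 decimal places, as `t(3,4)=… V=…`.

span = t_max - t_min = 2.88 - 0.81 = 2.070
L(3,4) = 6, L_eff = 6/255 = 0.023529
t(3,4) = 2.88 - 2.070·0.023529 = 2.831
Σt over all 11·7 pixels = 608589/4250 ≈ 143.1974118
V = pitch²·Σt = 1.09²·608589/4250 = 170.133

t(3,4)=2.831 V=170.133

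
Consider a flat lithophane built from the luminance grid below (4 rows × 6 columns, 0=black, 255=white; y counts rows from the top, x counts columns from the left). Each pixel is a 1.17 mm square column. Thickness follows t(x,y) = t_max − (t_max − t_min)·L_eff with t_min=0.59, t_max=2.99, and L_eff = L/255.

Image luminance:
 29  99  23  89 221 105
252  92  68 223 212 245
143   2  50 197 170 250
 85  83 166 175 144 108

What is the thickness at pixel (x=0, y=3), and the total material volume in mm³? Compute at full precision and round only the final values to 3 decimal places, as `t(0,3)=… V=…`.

t(0,3)=2.190 V=56.605

span = t_max - t_min = 2.99 - 0.59 = 2.400
L(0,3) = 85, L_eff = 85/255 = 0.333333
t(0,3) = 2.99 - 2.400·0.333333 = 2.190
Σt over all 4·6 pixels = 17574/425 ≈ 41.3505882
V = pitch²·Σt = 1.17²·17574/425 = 56.605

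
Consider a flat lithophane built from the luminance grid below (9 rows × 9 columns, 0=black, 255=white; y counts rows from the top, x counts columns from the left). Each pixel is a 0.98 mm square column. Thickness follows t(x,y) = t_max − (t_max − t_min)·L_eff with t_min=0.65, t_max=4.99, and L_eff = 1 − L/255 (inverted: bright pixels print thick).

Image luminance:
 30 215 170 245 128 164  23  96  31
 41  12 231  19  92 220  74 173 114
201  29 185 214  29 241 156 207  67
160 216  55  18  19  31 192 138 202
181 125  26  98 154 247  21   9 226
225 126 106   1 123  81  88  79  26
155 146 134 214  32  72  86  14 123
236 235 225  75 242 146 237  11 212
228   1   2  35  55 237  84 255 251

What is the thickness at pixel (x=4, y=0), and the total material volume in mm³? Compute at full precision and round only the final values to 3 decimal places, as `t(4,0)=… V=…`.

span = t_max - t_min = 4.99 - 0.65 = 4.340
L(4,0) = 128, L_eff = 1 - 128/255 = 0.498039 (inverted)
t(4,0) = 4.99 - 4.340·0.498039 = 2.829
Σt over all 9·9 pixels = 5735957/25500 ≈ 224.9394902
V = pitch²·Σt = 0.98²·5735957/25500 = 216.032

t(4,0)=2.829 V=216.032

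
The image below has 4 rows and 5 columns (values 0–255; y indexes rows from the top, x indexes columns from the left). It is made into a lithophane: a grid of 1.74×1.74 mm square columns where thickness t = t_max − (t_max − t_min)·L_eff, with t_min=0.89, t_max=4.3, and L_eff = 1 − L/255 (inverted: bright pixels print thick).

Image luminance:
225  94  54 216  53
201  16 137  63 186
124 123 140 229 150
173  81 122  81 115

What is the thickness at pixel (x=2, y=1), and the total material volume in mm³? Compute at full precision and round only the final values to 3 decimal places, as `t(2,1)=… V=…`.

t(2,1)=2.722 V=158.469

span = t_max - t_min = 4.3 - 0.89 = 3.410
L(2,1) = 137, L_eff = 1 - 137/255 = 0.462745 (inverted)
t(2,1) = 4.3 - 3.410·0.462745 = 2.722
Σt over all 4·5 pixels = 444901/8500 ≈ 52.3412941
V = pitch²·Σt = 1.74²·444901/8500 = 158.469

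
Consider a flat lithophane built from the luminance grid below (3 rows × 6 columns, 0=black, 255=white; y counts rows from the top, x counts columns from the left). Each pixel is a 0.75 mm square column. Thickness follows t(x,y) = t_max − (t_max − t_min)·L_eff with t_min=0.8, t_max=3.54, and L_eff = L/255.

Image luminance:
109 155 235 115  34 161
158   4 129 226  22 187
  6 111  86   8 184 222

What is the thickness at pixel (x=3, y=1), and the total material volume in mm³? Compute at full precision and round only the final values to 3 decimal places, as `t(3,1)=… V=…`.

span = t_max - t_min = 3.54 - 0.8 = 2.740
L(3,1) = 226, L_eff = 226/255 = 0.886275
t(3,1) = 3.54 - 2.740·0.886275 = 1.112
Σt over all 3·6 pixels = 258803/6375 ≈ 40.5965490
V = pitch²·Σt = 0.75²·258803/6375 = 22.836

t(3,1)=1.112 V=22.836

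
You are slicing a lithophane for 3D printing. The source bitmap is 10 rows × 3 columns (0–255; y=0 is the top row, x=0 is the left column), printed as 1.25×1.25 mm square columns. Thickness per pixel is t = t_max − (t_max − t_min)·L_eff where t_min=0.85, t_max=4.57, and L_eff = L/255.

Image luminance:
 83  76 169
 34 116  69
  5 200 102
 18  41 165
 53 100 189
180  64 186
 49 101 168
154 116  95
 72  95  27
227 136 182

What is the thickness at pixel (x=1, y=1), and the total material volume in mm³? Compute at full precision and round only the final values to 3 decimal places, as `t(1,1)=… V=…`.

span = t_max - t_min = 4.57 - 0.85 = 3.720
L(1,1) = 116, L_eff = 116/255 = 0.454902
t(1,1) = 4.57 - 3.720·0.454902 = 2.878
Σt over all 10·3 pixels = 379811/4250 ≈ 89.3672941
V = pitch²·Σt = 1.25²·379811/4250 = 139.636

t(1,1)=2.878 V=139.636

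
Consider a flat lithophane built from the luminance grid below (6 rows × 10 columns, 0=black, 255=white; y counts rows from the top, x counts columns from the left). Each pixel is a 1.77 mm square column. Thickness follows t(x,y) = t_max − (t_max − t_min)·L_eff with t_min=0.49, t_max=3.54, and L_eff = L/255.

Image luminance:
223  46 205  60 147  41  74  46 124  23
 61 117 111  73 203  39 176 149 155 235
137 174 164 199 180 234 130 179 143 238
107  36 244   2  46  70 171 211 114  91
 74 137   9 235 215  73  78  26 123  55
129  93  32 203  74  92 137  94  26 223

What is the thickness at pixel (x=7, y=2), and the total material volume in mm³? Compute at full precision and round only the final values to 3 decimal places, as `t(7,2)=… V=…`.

t(7,2)=1.399 V=391.658

span = t_max - t_min = 3.54 - 0.49 = 3.050
L(7,2) = 179, L_eff = 179/255 = 0.701961
t(7,2) = 3.54 - 3.050·0.701961 = 1.399
Σt over all 6·10 pixels = 318787/2550 ≈ 125.0145098
V = pitch²·Σt = 1.77²·318787/2550 = 391.658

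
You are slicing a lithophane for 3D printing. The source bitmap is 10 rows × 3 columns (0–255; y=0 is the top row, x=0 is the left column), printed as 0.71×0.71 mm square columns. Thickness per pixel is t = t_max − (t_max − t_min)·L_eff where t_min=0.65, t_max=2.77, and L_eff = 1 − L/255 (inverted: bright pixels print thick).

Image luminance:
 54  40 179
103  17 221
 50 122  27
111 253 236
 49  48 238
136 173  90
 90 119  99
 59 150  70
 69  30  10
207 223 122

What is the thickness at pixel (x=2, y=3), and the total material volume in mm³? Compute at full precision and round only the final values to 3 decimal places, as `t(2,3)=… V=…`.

t(2,3)=2.612 V=24.058

span = t_max - t_min = 2.77 - 0.65 = 2.120
L(2,3) = 236, L_eff = 1 - 236/255 = 0.074510 (inverted)
t(2,3) = 2.77 - 2.120·0.074510 = 2.612
Σt over all 10·3 pixels = 121699/2550 ≈ 47.7250980
V = pitch²·Σt = 0.71²·121699/2550 = 24.058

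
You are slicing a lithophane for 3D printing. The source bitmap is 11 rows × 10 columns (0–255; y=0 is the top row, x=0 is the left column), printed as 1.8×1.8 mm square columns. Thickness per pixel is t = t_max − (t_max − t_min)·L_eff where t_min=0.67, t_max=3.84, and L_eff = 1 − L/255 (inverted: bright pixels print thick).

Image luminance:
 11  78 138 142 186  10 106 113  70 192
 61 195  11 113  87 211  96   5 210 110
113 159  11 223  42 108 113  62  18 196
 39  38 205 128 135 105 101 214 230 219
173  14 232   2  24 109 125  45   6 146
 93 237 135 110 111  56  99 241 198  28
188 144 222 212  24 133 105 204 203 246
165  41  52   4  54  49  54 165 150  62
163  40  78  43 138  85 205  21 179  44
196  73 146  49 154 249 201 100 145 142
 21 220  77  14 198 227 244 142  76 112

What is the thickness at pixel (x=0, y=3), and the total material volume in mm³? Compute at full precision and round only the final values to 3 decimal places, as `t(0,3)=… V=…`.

span = t_max - t_min = 3.84 - 0.67 = 3.170
L(0,3) = 39, L_eff = 1 - 39/255 = 0.847059 (inverted)
t(0,3) = 3.84 - 3.170·0.847059 = 1.155
Σt over all 11·10 pixels = 2005083/8500 ≈ 235.8921176
V = pitch²·Σt = 1.8²·2005083/8500 = 764.290

t(0,3)=1.155 V=764.290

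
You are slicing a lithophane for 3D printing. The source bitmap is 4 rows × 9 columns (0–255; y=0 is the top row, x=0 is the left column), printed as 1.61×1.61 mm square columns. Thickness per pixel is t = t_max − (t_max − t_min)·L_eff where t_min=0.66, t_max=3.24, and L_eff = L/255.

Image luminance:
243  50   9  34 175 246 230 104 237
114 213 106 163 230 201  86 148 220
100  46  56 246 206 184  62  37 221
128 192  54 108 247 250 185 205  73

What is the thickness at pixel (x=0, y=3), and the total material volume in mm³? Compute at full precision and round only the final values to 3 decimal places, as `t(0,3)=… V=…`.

span = t_max - t_min = 3.24 - 0.66 = 2.580
L(0,3) = 128, L_eff = 128/255 = 0.501961
t(0,3) = 3.24 - 2.580·0.501961 = 1.945
Σt over all 4·9 pixels = 263133/4250 ≈ 61.9136471
V = pitch²·Σt = 1.61²·263133/4250 = 160.486

t(0,3)=1.945 V=160.486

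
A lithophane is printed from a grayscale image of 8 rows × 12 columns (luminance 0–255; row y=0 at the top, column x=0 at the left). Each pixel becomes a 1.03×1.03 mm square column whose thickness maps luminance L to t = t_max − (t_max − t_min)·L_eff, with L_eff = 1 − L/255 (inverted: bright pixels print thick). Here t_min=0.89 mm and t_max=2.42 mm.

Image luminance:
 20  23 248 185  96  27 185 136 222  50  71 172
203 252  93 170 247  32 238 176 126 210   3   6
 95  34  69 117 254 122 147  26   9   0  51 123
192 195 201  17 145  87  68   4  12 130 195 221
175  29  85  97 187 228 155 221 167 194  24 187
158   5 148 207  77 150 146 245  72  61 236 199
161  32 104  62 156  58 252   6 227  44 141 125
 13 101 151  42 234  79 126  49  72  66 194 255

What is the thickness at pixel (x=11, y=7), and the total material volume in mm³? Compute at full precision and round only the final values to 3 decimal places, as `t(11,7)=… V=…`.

t(11,7)=2.420 V=166.442

span = t_max - t_min = 2.42 - 0.89 = 1.530
L(11,7) = 255, L_eff = 1 - 255/255 = 0.000000 (inverted)
t(11,7) = 2.42 - 1.530·0.000000 = 2.420
Σt over all 8·12 pixels = 156.888
V = pitch²·Σt = 1.03²·156.888 = 166.442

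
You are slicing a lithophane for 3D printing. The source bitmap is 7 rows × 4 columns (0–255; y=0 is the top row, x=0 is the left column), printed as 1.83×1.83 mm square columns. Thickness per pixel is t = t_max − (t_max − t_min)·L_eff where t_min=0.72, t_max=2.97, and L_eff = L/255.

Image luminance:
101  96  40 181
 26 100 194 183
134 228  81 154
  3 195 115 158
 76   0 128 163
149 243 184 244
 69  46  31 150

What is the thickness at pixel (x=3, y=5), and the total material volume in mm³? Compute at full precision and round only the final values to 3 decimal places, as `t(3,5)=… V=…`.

span = t_max - t_min = 2.97 - 0.72 = 2.250
L(3,5) = 244, L_eff = 244/255 = 0.956863
t(3,5) = 2.97 - 2.250·0.956863 = 0.817
Σt over all 7·4 pixels = 22323/425 ≈ 52.5247059
V = pitch²·Σt = 1.83²·22323/425 = 175.900

t(3,5)=0.817 V=175.900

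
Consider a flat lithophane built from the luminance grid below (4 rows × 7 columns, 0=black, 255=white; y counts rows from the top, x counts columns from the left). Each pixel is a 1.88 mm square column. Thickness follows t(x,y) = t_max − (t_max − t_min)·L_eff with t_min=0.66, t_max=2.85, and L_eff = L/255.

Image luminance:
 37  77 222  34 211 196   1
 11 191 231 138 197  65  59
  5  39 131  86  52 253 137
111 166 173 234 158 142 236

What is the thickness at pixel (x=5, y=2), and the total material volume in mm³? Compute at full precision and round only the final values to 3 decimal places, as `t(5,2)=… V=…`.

t(5,2)=0.677 V=172.982

span = t_max - t_min = 2.85 - 0.66 = 2.190
L(5,2) = 253, L_eff = 253/255 = 0.992157
t(5,2) = 2.85 - 2.190·0.992157 = 0.677
Σt over all 4·7 pixels = 416011/8500 ≈ 48.9424706
V = pitch²·Σt = 1.88²·416011/8500 = 172.982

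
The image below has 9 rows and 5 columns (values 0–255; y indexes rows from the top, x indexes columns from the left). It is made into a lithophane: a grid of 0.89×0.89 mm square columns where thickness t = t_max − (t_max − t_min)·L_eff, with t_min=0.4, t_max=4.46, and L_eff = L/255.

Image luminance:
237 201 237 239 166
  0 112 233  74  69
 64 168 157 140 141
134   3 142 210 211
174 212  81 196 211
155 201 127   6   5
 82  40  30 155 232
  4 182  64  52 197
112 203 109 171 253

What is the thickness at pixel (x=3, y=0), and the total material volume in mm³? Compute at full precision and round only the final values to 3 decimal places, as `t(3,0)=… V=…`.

span = t_max - t_min = 4.46 - 0.4 = 4.060
L(3,0) = 239, L_eff = 239/255 = 0.937255
t(3,0) = 4.46 - 4.060·0.937255 = 0.655
Σt over all 9·5 pixels = 433983/4250 ≈ 102.1136471
V = pitch²·Σt = 0.89²·433983/4250 = 80.884

t(3,0)=0.655 V=80.884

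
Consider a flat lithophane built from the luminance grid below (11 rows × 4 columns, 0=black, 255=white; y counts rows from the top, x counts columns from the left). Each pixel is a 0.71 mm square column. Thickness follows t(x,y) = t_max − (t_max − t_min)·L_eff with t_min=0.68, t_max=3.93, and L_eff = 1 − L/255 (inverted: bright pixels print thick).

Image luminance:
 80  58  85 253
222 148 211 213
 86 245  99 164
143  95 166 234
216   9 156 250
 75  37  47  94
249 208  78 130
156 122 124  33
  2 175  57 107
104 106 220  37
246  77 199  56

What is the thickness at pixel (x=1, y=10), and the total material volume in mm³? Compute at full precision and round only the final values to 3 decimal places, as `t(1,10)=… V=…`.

span = t_max - t_min = 3.93 - 0.68 = 3.250
L(1,10) = 77, L_eff = 1 - 77/255 = 0.698039 (inverted)
t(1,10) = 3.93 - 3.250·0.698039 = 1.661
Σt over all 11·4 pixels = 133568/1275 ≈ 104.7592157
V = pitch²·Σt = 0.71²·133568/1275 = 52.809

t(1,10)=1.661 V=52.809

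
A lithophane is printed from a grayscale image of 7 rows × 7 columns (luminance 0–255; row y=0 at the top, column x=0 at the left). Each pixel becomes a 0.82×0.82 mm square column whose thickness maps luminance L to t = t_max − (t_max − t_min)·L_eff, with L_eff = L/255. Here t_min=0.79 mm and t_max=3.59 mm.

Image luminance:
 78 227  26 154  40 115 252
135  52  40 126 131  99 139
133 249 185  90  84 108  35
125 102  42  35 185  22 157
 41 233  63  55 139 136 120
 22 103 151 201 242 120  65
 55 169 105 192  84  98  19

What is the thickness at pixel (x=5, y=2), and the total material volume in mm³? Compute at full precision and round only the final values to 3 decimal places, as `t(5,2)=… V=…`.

t(5,2)=2.404 V=77.091

span = t_max - t_min = 3.59 - 0.79 = 2.800
L(5,2) = 108, L_eff = 108/255 = 0.423529
t(5,2) = 3.59 - 2.800·0.423529 = 2.404
Σt over all 7·7 pixels = 584717/5100 ≈ 114.6503922
V = pitch²·Σt = 0.82²·584717/5100 = 77.091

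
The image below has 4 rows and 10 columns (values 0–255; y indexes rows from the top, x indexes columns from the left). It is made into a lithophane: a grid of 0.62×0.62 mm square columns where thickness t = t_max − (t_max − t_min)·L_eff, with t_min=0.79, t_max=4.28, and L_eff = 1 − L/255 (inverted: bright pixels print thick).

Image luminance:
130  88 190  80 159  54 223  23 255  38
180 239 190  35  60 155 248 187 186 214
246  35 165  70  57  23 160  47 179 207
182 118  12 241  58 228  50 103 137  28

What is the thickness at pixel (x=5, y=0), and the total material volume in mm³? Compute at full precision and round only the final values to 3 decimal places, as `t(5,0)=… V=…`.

t(5,0)=1.529 V=39.925

span = t_max - t_min = 4.28 - 0.79 = 3.490
L(5,0) = 54, L_eff = 1 - 54/255 = 0.788235 (inverted)
t(5,0) = 4.28 - 3.490·0.788235 = 1.529
Σt over all 4·10 pixels = 44142/425 ≈ 103.8635294
V = pitch²·Σt = 0.62²·44142/425 = 39.925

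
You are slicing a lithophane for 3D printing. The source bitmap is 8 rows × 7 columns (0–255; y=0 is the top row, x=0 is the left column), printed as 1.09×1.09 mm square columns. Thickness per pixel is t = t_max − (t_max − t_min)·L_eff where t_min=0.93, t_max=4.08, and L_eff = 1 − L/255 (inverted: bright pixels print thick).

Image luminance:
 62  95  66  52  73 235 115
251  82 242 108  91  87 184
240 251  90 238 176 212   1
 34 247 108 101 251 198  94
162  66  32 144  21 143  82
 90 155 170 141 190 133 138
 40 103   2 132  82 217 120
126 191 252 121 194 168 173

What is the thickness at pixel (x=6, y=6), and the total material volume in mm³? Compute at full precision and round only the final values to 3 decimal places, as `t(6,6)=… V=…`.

span = t_max - t_min = 4.08 - 0.93 = 3.150
L(6,6) = 120, L_eff = 1 - 120/255 = 0.529412 (inverted)
t(6,6) = 4.08 - 3.150·0.529412 = 2.412
Σt over all 8·7 pixels = 61887/425 ≈ 145.6164706
V = pitch²·Σt = 1.09²·61887/425 = 173.007

t(6,6)=2.412 V=173.007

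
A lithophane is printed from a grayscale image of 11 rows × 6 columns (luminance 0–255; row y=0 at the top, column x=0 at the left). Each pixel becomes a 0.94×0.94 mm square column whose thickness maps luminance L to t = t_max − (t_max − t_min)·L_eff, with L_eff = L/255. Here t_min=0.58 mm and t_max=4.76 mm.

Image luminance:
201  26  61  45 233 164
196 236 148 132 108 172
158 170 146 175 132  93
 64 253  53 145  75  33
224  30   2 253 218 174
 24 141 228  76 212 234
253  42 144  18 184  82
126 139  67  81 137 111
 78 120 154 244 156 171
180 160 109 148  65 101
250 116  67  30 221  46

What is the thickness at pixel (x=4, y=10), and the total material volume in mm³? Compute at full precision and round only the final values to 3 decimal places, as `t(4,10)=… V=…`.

t(4,10)=1.137 V=149.625

span = t_max - t_min = 4.76 - 0.58 = 4.180
L(4,10) = 221, L_eff = 221/255 = 0.866667
t(4,10) = 4.76 - 4.180·0.866667 = 1.137
Σt over all 11·6 pixels = 28787/170 ≈ 169.3352941
V = pitch²·Σt = 0.94²·28787/170 = 149.625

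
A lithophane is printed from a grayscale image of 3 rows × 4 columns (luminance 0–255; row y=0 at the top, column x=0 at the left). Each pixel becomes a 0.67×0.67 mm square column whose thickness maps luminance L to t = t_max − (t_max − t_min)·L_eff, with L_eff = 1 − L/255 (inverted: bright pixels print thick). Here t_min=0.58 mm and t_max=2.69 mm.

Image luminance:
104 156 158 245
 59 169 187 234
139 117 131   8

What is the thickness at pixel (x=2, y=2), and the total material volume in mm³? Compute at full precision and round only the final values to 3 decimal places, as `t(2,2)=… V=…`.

span = t_max - t_min = 2.69 - 0.58 = 2.110
L(2,2) = 131, L_eff = 1 - 131/255 = 0.486275 (inverted)
t(2,2) = 2.69 - 2.110·0.486275 = 1.664
Σt over all 3·4 pixels = 179219/8500 ≈ 21.0845882
V = pitch²·Σt = 0.67²·179219/8500 = 9.465

t(2,2)=1.664 V=9.465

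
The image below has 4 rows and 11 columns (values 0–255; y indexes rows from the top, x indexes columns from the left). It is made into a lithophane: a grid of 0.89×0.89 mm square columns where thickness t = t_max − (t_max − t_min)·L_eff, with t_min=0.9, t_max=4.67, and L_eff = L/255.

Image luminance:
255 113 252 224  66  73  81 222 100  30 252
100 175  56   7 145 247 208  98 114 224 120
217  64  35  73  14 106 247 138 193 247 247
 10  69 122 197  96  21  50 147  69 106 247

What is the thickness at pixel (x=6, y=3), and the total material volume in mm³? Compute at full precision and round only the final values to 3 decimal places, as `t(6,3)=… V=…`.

t(6,3)=3.931 V=93.937

span = t_max - t_min = 4.67 - 0.9 = 3.770
L(6,3) = 50, L_eff = 50/255 = 0.196078
t(6,3) = 4.67 - 3.770·0.196078 = 3.931
Σt over all 4·11 pixels = 1008037/8500 ≈ 118.5925882
V = pitch²·Σt = 0.89²·1008037/8500 = 93.937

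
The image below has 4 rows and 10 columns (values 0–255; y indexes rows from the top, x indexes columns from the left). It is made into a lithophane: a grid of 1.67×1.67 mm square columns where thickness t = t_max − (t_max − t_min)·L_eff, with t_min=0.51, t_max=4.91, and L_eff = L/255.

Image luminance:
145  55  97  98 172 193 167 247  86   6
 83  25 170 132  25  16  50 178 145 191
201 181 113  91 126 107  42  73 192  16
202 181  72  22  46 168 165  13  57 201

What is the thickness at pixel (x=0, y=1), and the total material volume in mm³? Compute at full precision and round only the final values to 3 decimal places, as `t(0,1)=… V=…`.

t(0,1)=3.478 V=328.784

span = t_max - t_min = 4.91 - 0.51 = 4.400
L(0,1) = 83, L_eff = 83/255 = 0.325490
t(0,1) = 4.91 - 4.400·0.325490 = 3.478
Σt over all 4·10 pixels = 30062/255 ≈ 117.8901961
V = pitch²·Σt = 1.67²·30062/255 = 328.784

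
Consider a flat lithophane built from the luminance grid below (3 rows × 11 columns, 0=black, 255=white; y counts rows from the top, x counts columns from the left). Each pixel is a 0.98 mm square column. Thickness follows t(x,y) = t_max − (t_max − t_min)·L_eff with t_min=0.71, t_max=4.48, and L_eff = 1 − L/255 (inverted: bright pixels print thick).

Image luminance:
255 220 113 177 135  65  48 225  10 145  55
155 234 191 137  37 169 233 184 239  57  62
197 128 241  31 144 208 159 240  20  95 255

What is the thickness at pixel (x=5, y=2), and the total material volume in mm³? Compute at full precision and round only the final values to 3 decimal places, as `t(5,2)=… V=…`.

t(5,2)=3.785 V=91.565

span = t_max - t_min = 4.48 - 0.71 = 3.770
L(5,2) = 208, L_eff = 1 - 208/255 = 0.184314 (inverted)
t(5,2) = 4.48 - 3.770·0.184314 = 3.785
Σt over all 3·11 pixels = 2431193/25500 ≈ 95.3409020
V = pitch²·Σt = 0.98²·2431193/25500 = 91.565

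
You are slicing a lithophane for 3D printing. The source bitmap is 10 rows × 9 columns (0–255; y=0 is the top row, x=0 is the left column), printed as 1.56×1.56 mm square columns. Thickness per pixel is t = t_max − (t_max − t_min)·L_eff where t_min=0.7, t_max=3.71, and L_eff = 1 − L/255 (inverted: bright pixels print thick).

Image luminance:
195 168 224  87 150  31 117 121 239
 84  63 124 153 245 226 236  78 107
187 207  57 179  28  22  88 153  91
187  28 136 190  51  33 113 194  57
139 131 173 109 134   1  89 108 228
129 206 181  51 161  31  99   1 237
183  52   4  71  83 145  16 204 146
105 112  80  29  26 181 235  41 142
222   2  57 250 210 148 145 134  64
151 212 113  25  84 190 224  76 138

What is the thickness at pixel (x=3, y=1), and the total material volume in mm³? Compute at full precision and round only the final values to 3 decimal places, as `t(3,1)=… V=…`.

t(3,1)=2.506 V=473.813

span = t_max - t_min = 3.71 - 0.7 = 3.010
L(3,1) = 153, L_eff = 1 - 153/255 = 0.400000 (inverted)
t(3,1) = 3.71 - 3.010·0.400000 = 2.506
Σt over all 10·9 pixels = 1654919/8500 ≈ 194.6963529
V = pitch²·Σt = 1.56²·1654919/8500 = 473.813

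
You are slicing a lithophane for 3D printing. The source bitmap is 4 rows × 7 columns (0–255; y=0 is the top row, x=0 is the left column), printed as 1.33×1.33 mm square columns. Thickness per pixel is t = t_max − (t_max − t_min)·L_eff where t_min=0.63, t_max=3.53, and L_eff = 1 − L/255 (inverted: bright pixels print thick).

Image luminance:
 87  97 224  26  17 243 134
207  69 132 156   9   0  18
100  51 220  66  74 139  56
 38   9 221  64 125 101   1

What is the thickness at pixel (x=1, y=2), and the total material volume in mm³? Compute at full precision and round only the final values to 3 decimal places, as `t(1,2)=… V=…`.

t(1,2)=1.210 V=85.197

span = t_max - t_min = 3.53 - 0.63 = 2.900
L(1,2) = 51, L_eff = 1 - 51/255 = 0.800000 (inverted)
t(1,2) = 3.53 - 2.900·0.800000 = 1.210
Σt over all 4·7 pixels = 61409/1275 ≈ 48.1639216
V = pitch²·Σt = 1.33²·61409/1275 = 85.197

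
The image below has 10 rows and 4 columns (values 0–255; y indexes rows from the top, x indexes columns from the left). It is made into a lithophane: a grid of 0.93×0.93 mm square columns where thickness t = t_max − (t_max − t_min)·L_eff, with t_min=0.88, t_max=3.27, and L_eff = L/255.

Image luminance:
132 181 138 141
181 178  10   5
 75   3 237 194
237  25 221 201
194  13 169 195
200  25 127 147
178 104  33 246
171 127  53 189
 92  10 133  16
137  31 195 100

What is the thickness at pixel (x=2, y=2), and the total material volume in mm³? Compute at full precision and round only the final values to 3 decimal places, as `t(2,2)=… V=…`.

t(2,2)=1.049 V=72.241

span = t_max - t_min = 3.27 - 0.88 = 2.390
L(2,2) = 237, L_eff = 237/255 = 0.929412
t(2,2) = 3.27 - 2.390·0.929412 = 1.049
Σt over all 10·4 pixels = 532471/6375 ≈ 83.5248627
V = pitch²·Σt = 0.93²·532471/6375 = 72.241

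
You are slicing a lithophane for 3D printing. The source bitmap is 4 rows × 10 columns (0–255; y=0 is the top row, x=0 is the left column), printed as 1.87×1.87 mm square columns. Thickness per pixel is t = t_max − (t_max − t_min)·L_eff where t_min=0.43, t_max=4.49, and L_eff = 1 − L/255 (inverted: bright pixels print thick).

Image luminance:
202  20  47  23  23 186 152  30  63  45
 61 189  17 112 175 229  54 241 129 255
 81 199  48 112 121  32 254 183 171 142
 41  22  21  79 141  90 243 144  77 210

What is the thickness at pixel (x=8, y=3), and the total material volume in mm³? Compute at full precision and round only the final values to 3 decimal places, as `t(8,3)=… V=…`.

t(8,3)=1.656 V=319.820

span = t_max - t_min = 4.49 - 0.43 = 4.060
L(8,3) = 77, L_eff = 1 - 77/255 = 0.698039 (inverted)
t(8,3) = 4.49 - 4.060·0.698039 = 1.656
Σt over all 4·10 pixels = 583046/6375 ≈ 91.4581961
V = pitch²·Σt = 1.87²·583046/6375 = 319.820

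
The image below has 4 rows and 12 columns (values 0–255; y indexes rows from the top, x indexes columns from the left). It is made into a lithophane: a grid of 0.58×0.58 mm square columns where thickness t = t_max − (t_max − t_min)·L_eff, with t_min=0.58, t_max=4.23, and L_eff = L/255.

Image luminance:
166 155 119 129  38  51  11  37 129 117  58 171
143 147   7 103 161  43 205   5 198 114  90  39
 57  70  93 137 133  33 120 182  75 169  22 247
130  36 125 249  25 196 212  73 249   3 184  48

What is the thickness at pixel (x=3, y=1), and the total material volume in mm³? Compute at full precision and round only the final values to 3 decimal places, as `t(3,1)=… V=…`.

t(3,1)=2.756 V=42.763

span = t_max - t_min = 4.23 - 0.58 = 3.650
L(3,1) = 103, L_eff = 103/255 = 0.403922
t(3,1) = 4.23 - 3.650·0.403922 = 2.756
Σt over all 4·12 pixels = 127.12
V = pitch²·Σt = 0.58²·127.12 = 42.763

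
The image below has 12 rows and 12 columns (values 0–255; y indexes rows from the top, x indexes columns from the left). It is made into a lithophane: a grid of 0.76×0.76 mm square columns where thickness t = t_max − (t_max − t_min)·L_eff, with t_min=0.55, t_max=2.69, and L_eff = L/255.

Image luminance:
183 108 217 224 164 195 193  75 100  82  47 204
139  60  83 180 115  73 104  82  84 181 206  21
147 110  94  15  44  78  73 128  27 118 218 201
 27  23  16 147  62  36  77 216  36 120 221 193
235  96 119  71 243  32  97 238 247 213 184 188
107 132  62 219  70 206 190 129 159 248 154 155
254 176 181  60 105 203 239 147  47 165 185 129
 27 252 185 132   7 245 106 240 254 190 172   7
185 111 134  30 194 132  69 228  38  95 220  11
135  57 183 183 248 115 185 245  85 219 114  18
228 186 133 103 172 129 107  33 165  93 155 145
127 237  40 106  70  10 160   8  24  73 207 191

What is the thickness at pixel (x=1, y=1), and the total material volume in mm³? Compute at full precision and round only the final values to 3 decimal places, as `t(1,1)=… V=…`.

t(1,1)=2.186 V=130.743

span = t_max - t_min = 2.69 - 0.55 = 2.140
L(1,1) = 60, L_eff = 60/255 = 0.235294
t(1,1) = 2.69 - 2.140·0.235294 = 2.186
Σt over all 12·12 pixels = 192403/850 ≈ 226.3564706
V = pitch²·Σt = 0.76²·192403/850 = 130.743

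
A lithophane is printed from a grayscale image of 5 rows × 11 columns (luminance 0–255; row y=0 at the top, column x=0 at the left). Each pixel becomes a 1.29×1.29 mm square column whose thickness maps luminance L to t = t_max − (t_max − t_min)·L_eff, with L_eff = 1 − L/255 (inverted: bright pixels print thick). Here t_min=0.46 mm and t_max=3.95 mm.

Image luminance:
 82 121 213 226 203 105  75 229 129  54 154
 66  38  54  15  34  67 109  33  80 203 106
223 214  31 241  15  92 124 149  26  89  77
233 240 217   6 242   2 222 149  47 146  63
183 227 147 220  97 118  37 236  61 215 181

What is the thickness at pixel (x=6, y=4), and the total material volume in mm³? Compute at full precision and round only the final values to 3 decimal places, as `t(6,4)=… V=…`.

t(6,4)=0.966 V=200.755

span = t_max - t_min = 3.95 - 0.46 = 3.490
L(6,4) = 37, L_eff = 1 - 37/255 = 0.854902 (inverted)
t(6,4) = 3.95 - 3.490·0.854902 = 0.966
Σt over all 5·11 pixels = 256357/2125 ≈ 120.6385882
V = pitch²·Σt = 1.29²·256357/2125 = 200.755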